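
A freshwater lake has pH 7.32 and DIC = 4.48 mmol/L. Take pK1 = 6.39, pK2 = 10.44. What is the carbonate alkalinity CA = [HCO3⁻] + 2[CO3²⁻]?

CA = [HCO3⁻] + 2[CO3²⁻] = (α₁ + 2α₂)·DIC
At pH 7.32: [H⁺]/K1 = 10^-0.93 = 0.11749, K2/[H⁺] = 10^-3.12 = 0.00075858
α₁ = 1/(1 + 0.11749 + 0.00075858) = 1/1.1182 = 0.8943; α₂ = α₁·K2/[H⁺] = 0.0006784
α₁ + 2α₂ = 0.8956
CA = 0.8956 × 4.48 = 4.01 mmol/L

CA = 4.01 mmol/L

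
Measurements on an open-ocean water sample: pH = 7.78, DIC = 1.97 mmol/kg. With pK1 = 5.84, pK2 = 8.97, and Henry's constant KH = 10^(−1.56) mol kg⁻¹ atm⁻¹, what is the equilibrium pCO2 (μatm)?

α₀ = 1 / (1 + K1/[H⁺] + K1K2/[H⁺]²) = 1 / (1 + 10^+1.94 + 10^+0.75)
   = 1 / (1 + 87.096 + 5.6234) = 1/93.720 = 0.01067
[CO2*] = α₀ × DIC = 0.01067 × 1.97 = 0.02102 mmol/kg
pCO2 = [CO2*]/KH = 2.102×10^-5 / 2.754×10^-2 = 763 μatm

pCO2 = 763 μatm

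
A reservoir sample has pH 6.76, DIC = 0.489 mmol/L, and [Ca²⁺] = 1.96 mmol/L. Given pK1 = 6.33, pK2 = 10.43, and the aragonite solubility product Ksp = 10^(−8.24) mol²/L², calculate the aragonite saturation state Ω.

Ω = 0.0260

α₂ = 1 / (1 + [H⁺]/K2 + [H⁺]²/(K1K2)) = 1 / (1 + 10^+3.67 + 10^+3.24)
   = 1 / (1 + 4677.4 + 1737.8) = 1/6416.2 = 0.0001559
[CO3²⁻] = α₂ × DIC = 0.0001559 × 0.489 = 7.621×10^-5 mmol/L = 0.07621 μmol/L
Ksp = 10^(−8.24) = 5.754×10^-9
Ω = [Ca²⁺][CO3²⁻]/Ksp = (1.96×10^-3)(7.621×10^-8) / 5.754×10^-9 = 0.0260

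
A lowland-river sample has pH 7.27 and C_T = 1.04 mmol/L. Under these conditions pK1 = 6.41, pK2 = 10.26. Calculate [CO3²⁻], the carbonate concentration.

α₂ = 1 / (1 + [H⁺]/K2 + [H⁺]²/(K1K2)) = 1 / (1 + 10^+2.99 + 10^+2.13)
   = 1 / (1 + 977.24 + 134.90) = 1/1113.1 = 0.0008984
[CO3²⁻] = α₂ × DIC = 0.0008984 × 1.04 = 0.000934 mmol/L = 0.934 μmol/L

[CO3²⁻] = 0.934 μmol/L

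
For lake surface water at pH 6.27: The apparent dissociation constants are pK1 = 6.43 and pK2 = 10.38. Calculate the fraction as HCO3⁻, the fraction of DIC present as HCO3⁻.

α₁ = 0.409

α₁ = 1 / (1 + [H⁺]/K1 + K2/[H⁺]) = 1 / (1 + 10^+0.16 + 10^-4.11)
   = 1 / (1 + 1.4454 + 7.7625×10^-5) = 1/2.4455 = 0.4089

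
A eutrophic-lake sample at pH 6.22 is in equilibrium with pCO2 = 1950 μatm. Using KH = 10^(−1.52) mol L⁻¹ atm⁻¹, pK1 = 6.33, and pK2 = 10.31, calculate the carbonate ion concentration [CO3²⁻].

[CO3²⁻] = 0.00372 μmol/L

[CO2*] = KH · pCO2 = 10^(−1.52) × 1950×10^-6 = 5.889×10^-5 mol/L
α₀ = 1/(1 + K1/[H⁺] + K1K2/[H⁺]²) = 1/(1 + 10^-0.11 + 10^-4.20) = 0.5630
DIC = [CO2*]/α₀ = 5.889×10^-5 / 0.5630 = 0.1046 mmol/L
[CO3²⁻] = α₂·DIC; α₂ = 3.552×10^-5, so [CO3²⁻] = 3.552×10^-5 × 0.1046 = 3.72×10^-6 mmol/L = 0.00372 μmol/L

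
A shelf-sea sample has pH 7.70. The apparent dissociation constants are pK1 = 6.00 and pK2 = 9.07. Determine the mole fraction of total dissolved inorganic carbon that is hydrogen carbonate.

α₁ = 0.941

α₁ = 1 / (1 + [H⁺]/K1 + K2/[H⁺]) = 1 / (1 + 10^-1.70 + 10^-1.37)
   = 1 / (1 + 0.019953 + 0.042658) = 1/1.0626 = 0.9411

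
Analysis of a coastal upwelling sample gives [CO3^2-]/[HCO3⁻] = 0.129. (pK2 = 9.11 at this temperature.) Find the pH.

pH = 8.22

From K2 = [H⁺][CO3^2-]/[HCO3⁻]:  pH = pK2 + log₁₀([CO3^2-]/[HCO3⁻])
log₁₀(0.129) = -0.889
pH = 9.11 + (-0.889) = 8.22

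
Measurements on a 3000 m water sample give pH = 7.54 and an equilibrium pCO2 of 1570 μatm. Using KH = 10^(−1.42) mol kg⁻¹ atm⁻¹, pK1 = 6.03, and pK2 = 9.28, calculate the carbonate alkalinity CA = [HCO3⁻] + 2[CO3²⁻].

[CO2*] = KH · pCO2 = 10^(−1.42) × 1570×10^-6 = 5.969×10^-5 mol/kg
α₀ = 1/(1 + K1/[H⁺] + K1K2/[H⁺]²) = 1/(1 + 10^+1.51 + 10^-0.23) = 0.02946
DIC = [CO2*]/α₀ = 5.969×10^-5 / 0.02946 = 2.026 mmol/kg
CA = (α₁ + 2α₂)·DIC = (0.9532 + 2×0.01735) × 2.026 = 2.00 mmol/kg

CA = 2.00 mmol/kg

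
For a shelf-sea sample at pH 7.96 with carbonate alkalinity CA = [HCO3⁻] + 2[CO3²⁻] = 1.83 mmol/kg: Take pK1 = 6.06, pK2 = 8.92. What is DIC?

CA = [HCO3⁻] + 2[CO3²⁻] = (α₁ + 2α₂)·DIC
At pH 7.96: [H⁺]/K1 = 10^-1.90 = 0.012589, K2/[H⁺] = 10^-0.96 = 0.10965
α₁ = 1/(1 + 0.012589 + 0.10965) = 1/1.1222 = 0.8911; α₂ = α₁·K2/[H⁺] = 0.09770
α₁ + 2α₂ = 1.0865
DIC = CA / (α₁ + 2α₂) = 1.83 / 1.0865 = 1.68 mmol/kg

DIC = 1.68 mmol/kg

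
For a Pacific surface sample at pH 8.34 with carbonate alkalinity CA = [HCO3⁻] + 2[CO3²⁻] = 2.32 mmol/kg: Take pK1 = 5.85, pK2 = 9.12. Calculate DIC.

CA = [HCO3⁻] + 2[CO3²⁻] = (α₁ + 2α₂)·DIC
At pH 8.34: [H⁺]/K1 = 10^-2.49 = 0.0032359, K2/[H⁺] = 10^-0.78 = 0.16596
α₁ = 1/(1 + 0.0032359 + 0.16596) = 1/1.1692 = 0.8553; α₂ = α₁·K2/[H⁺] = 0.1419
α₁ + 2α₂ = 1.1392
DIC = CA / (α₁ + 2α₂) = 2.32 / 1.1392 = 2.04 mmol/kg

DIC = 2.04 mmol/kg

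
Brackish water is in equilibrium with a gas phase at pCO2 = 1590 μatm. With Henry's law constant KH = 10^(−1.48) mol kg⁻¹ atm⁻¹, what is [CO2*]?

KH = 10^(−1.48) = 3.311×10^-2 mol kg⁻¹ atm⁻¹
[CO2*] = KH · pCO2 = 3.311×10^-2 × 1590×10^-6 atm = 5.26×10^-5 mol/kg

[CO2*] = 52.6 μmol/kg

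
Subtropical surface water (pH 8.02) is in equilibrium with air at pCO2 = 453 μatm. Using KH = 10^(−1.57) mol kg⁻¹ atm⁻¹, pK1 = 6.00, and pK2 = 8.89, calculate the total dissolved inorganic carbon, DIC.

DIC = 1.46 mmol/kg

[CO2*] = KH · pCO2 = 10^(−1.57) × 453×10^-6 = 1.219×10^-5 mol/kg
α₀ = 1/(1 + K1/[H⁺] + K1K2/[H⁺]²) = 1/(1 + 10^+2.02 + 10^+1.15) = 0.008345
DIC = [CO2*]/α₀ = 1.219×10^-5 / 0.008345 = 1.46 mmol/kg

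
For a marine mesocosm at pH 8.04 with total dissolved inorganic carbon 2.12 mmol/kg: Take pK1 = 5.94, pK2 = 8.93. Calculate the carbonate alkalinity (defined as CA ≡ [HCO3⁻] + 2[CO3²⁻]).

CA = 2.35 mmol/kg

CA = [HCO3⁻] + 2[CO3²⁻] = (α₁ + 2α₂)·DIC
At pH 8.04: [H⁺]/K1 = 10^-2.10 = 0.0079433, K2/[H⁺] = 10^-0.89 = 0.12882
α₁ = 1/(1 + 0.0079433 + 0.12882) = 1/1.1368 = 0.8797; α₂ = α₁·K2/[H⁺] = 0.1133
α₁ + 2α₂ = 1.1063
CA = 1.1063 × 2.12 = 2.35 mmol/kg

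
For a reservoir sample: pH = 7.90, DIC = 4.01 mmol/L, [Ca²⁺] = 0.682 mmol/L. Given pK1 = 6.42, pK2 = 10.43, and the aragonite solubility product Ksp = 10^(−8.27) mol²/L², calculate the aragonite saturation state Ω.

α₂ = 1 / (1 + [H⁺]/K2 + [H⁺]²/(K1K2)) = 1 / (1 + 10^+2.53 + 10^+1.05)
   = 1 / (1 + 338.84 + 11.220) = 1/351.06 = 0.002848
[CO3²⁻] = α₂ × DIC = 0.002848 × 4.01 = 0.01142 mmol/L = 11.42 μmol/L
Ksp = 10^(−8.27) = 5.370×10^-9
Ω = [Ca²⁺][CO3²⁻]/Ksp = (0.682×10^-3)(1.142×10^-5) / 5.370×10^-9 = 1.45

Ω = 1.45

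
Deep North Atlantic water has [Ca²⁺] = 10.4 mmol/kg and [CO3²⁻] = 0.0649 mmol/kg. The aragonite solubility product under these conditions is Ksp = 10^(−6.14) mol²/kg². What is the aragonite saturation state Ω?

Ksp = 10^(−6.14) = 7.244×10^-7
Ω = [Ca²⁺][CO3²⁻]/Ksp = (10.4×10^-3)(0.0649×10^-3) / 7.244×10^-7 = 0.932

Ω = 0.932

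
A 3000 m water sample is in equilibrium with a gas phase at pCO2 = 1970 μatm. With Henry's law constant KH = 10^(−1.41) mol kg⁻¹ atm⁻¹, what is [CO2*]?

KH = 10^(−1.41) = 3.890×10^-2 mol kg⁻¹ atm⁻¹
[CO2*] = KH · pCO2 = 3.890×10^-2 × 1970×10^-6 atm = 7.66×10^-5 mol/kg

[CO2*] = 76.6 μmol/kg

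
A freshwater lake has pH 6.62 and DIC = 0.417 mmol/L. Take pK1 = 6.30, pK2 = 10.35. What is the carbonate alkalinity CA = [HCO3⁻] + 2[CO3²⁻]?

CA = [HCO3⁻] + 2[CO3²⁻] = (α₁ + 2α₂)·DIC
At pH 6.62: [H⁺]/K1 = 10^-0.32 = 0.47863, K2/[H⁺] = 10^-3.73 = 0.00018621
α₁ = 1/(1 + 0.47863 + 0.00018621) = 1/1.4788 = 0.6762; α₂ = α₁·K2/[H⁺] = 0.0001259
α₁ + 2α₂ = 0.6765
CA = 0.6765 × 0.417 = 0.282 mmol/L

CA = 0.282 mmol/L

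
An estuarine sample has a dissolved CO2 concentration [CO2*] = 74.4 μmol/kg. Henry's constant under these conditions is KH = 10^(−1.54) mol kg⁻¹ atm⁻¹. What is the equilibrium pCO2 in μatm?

pCO2 = 2580 μatm

KH = 10^(−1.54) = 2.884×10^-2 mol kg⁻¹ atm⁻¹
pCO2 = [CO2*]/KH = 74.4×10^-6 / 2.884×10^-2 = 2.58×10^-3 atm = 2580 μatm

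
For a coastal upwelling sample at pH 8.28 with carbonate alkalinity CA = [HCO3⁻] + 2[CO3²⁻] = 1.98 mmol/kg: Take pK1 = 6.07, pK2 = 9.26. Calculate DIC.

CA = [HCO3⁻] + 2[CO3²⁻] = (α₁ + 2α₂)·DIC
At pH 8.28: [H⁺]/K1 = 10^-2.21 = 0.0061660, K2/[H⁺] = 10^-0.98 = 0.10471
α₁ = 1/(1 + 0.0061660 + 0.10471) = 1/1.1109 = 0.9002; α₂ = α₁·K2/[H⁺] = 0.09426
α₁ + 2α₂ = 1.0887
DIC = CA / (α₁ + 2α₂) = 1.98 / 1.0887 = 1.82 mmol/kg

DIC = 1.82 mmol/kg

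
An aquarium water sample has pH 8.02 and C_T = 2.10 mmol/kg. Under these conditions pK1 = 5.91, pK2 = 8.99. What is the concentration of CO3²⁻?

α₂ = 1 / (1 + [H⁺]/K2 + [H⁺]²/(K1K2)) = 1 / (1 + 10^+0.97 + 10^-1.14)
   = 1 / (1 + 9.3325 + 0.072444) = 1/10.405 = 0.09611
[CO3²⁻] = α₂ × DIC = 0.09611 × 2.10 = 0.202 mmol/kg

[CO3²⁻] = 0.202 mmol/kg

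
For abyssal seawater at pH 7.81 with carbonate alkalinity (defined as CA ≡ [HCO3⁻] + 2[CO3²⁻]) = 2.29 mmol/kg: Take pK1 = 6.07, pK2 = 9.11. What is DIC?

DIC = 2.22 mmol/kg

CA = [HCO3⁻] + 2[CO3²⁻] = (α₁ + 2α₂)·DIC
At pH 7.81: [H⁺]/K1 = 10^-1.74 = 0.018197, K2/[H⁺] = 10^-1.30 = 0.050119
α₁ = 1/(1 + 0.018197 + 0.050119) = 1/1.0683 = 0.9361; α₂ = α₁·K2/[H⁺] = 0.04691
α₁ + 2α₂ = 1.0299
DIC = CA / (α₁ + 2α₂) = 2.29 / 1.0299 = 2.22 mmol/kg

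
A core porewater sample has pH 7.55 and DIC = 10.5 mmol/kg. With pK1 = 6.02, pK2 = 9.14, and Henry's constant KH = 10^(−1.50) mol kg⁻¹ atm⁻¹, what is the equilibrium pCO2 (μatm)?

α₀ = 1 / (1 + K1/[H⁺] + K1K2/[H⁺]²) = 1 / (1 + 10^+1.53 + 10^-0.06)
   = 1 / (1 + 33.884 + 0.87096) = 1/35.755 = 0.02797
[CO2*] = α₀ × DIC = 0.02797 × 10.5 = 0.2937 mmol/kg
pCO2 = [CO2*]/KH = 2.937×10^-4 / 3.162×10^-2 = 9290 μatm

pCO2 = 9290 μatm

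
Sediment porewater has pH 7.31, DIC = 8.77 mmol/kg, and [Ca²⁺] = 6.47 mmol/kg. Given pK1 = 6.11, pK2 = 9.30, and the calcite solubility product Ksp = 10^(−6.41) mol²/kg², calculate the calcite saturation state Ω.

Ω = 1.39

α₂ = 1 / (1 + [H⁺]/K2 + [H⁺]²/(K1K2)) = 1 / (1 + 10^+1.99 + 10^+0.79)
   = 1 / (1 + 97.724 + 6.1660) = 1/104.89 = 0.009534
[CO3²⁻] = α₂ × DIC = 0.009534 × 8.77 = 0.08361 mmol/kg
Ksp = 10^(−6.41) = 3.890×10^-7
Ω = [Ca²⁺][CO3²⁻]/Ksp = (6.47×10^-3)(8.361×10^-5) / 3.890×10^-7 = 1.39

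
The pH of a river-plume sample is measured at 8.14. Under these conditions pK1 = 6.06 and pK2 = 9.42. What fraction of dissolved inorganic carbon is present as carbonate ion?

α₂ = 1 / (1 + [H⁺]/K2 + [H⁺]²/(K1K2)) = 1 / (1 + 10^+1.28 + 10^-0.80)
   = 1 / (1 + 19.055 + 0.15849) = 1/20.213 = 0.04947

α₂ = 0.0495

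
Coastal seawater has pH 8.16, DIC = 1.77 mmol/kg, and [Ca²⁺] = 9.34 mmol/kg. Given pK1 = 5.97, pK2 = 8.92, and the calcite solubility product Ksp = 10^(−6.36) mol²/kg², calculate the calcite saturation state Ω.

Ω = 5.58

α₂ = 1 / (1 + [H⁺]/K2 + [H⁺]²/(K1K2)) = 1 / (1 + 10^+0.76 + 10^-1.43)
   = 1 / (1 + 5.7544 + 0.037154) = 1/6.7916 = 0.1472
[CO3²⁻] = α₂ × DIC = 0.1472 × 1.77 = 0.2606 mmol/kg
Ksp = 10^(−6.36) = 4.365×10^-7
Ω = [Ca²⁺][CO3²⁻]/Ksp = (9.34×10^-3)(2.606×10^-4) / 4.365×10^-7 = 5.58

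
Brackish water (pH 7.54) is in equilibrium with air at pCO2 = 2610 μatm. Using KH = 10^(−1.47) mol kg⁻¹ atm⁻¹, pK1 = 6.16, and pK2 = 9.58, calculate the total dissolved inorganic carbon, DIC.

DIC = 2.23 mmol/kg

[CO2*] = KH · pCO2 = 10^(−1.47) × 2610×10^-6 = 8.844×10^-5 mol/kg
α₀ = 1/(1 + K1/[H⁺] + K1K2/[H⁺]²) = 1/(1 + 10^+1.38 + 10^-0.66) = 0.03967
DIC = [CO2*]/α₀ = 8.844×10^-5 / 0.03967 = 2.23 mmol/kg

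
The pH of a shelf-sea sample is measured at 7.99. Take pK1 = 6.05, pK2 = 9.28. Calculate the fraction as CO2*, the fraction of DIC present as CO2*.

α₀ = 1 / (1 + K1/[H⁺] + K1K2/[H⁺]²) = 1 / (1 + 10^+1.94 + 10^+0.65)
   = 1 / (1 + 87.096 + 4.4668) = 1/92.563 = 0.01080

α₀ = 0.0108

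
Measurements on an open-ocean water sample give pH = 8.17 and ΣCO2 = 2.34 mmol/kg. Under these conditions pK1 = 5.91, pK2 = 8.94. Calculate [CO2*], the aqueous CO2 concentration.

α₀ = 1 / (1 + K1/[H⁺] + K1K2/[H⁺]²) = 1 / (1 + 10^+2.26 + 10^+1.49)
   = 1 / (1 + 181.97 + 30.903) = 1/213.87 = 0.004676
[CO2*] = α₀ × DIC = 0.004676 × 2.34 = 0.0109 mmol/kg = 10.9 μmol/kg

[CO2*] = 10.9 μmol/kg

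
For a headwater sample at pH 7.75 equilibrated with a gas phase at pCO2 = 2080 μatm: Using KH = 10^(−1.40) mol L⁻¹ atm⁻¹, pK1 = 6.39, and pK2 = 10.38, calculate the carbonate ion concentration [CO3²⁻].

[CO2*] = KH · pCO2 = 10^(−1.40) × 2080×10^-6 = 8.281×10^-5 mol/L
α₀ = 1/(1 + K1/[H⁺] + K1K2/[H⁺]²) = 1/(1 + 10^+1.36 + 10^-1.27) = 0.04173
DIC = [CO2*]/α₀ = 8.281×10^-5 / 0.04173 = 1.984 mmol/L
[CO3²⁻] = α₂·DIC; α₂ = 0.002241, so [CO3²⁻] = 0.002241 × 1.984 = 0.00445 mmol/L = 4.45 μmol/L

[CO3²⁻] = 4.45 μmol/L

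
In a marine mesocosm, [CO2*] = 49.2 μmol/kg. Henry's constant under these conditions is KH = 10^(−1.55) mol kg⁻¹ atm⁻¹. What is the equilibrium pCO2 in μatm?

pCO2 = 1750 μatm

KH = 10^(−1.55) = 2.818×10^-2 mol kg⁻¹ atm⁻¹
pCO2 = [CO2*]/KH = 49.2×10^-6 / 2.818×10^-2 = 1.75×10^-3 atm = 1750 μatm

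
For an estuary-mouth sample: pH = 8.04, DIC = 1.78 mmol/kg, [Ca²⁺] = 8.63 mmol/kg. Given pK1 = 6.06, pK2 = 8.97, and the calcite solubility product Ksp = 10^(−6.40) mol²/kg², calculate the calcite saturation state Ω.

Ω = 4.02

α₂ = 1 / (1 + [H⁺]/K2 + [H⁺]²/(K1K2)) = 1 / (1 + 10^+0.93 + 10^-1.05)
   = 1 / (1 + 8.5114 + 0.089125) = 1/9.6005 = 0.1042
[CO3²⁻] = α₂ × DIC = 0.1042 × 1.78 = 0.1854 mmol/kg
Ksp = 10^(−6.40) = 3.981×10^-7
Ω = [Ca²⁺][CO3²⁻]/Ksp = (8.63×10^-3)(1.854×10^-4) / 3.981×10^-7 = 4.02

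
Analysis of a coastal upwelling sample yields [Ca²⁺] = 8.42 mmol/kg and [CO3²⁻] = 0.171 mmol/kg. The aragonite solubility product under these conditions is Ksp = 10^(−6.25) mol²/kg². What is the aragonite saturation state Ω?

Ω = 2.56

Ksp = 10^(−6.25) = 5.623×10^-7
Ω = [Ca²⁺][CO3²⁻]/Ksp = (8.42×10^-3)(0.171×10^-3) / 5.623×10^-7 = 2.56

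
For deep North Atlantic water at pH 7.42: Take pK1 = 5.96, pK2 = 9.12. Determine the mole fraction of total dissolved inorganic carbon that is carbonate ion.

α₂ = 0.0189

α₂ = 1 / (1 + [H⁺]/K2 + [H⁺]²/(K1K2)) = 1 / (1 + 10^+1.70 + 10^+0.24)
   = 1 / (1 + 50.119 + 1.7378) = 1/52.857 = 0.01892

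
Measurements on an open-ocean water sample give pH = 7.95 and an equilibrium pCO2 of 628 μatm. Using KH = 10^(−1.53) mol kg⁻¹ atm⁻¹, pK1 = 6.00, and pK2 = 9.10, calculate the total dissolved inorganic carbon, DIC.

DIC = 1.79 mmol/kg

[CO2*] = KH · pCO2 = 10^(−1.53) × 628×10^-6 = 1.853×10^-5 mol/kg
α₀ = 1/(1 + K1/[H⁺] + K1K2/[H⁺]²) = 1/(1 + 10^+1.95 + 10^+0.80) = 0.01037
DIC = [CO2*]/α₀ = 1.853×10^-5 / 0.01037 = 1.79 mmol/kg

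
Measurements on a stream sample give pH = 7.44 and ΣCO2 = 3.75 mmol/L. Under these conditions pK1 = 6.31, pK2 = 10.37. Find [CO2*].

[CO2*] = 0.259 mmol/L

α₀ = 1 / (1 + K1/[H⁺] + K1K2/[H⁺]²) = 1 / (1 + 10^+1.13 + 10^-1.80)
   = 1 / (1 + 13.490 + 0.015849) = 1/14.505 = 0.06894
[CO2*] = α₀ × DIC = 0.06894 × 3.75 = 0.259 mmol/L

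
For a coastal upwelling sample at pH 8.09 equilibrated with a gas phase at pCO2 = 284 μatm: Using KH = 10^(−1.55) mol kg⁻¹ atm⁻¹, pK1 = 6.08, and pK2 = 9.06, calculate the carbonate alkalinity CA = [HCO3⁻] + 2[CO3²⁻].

[CO2*] = KH · pCO2 = 10^(−1.55) × 284×10^-6 = 8.004×10^-6 mol/kg
α₀ = 1/(1 + K1/[H⁺] + K1K2/[H⁺]²) = 1/(1 + 10^+2.01 + 10^+1.04) = 0.008749
DIC = [CO2*]/α₀ = 8.004×10^-6 / 0.008749 = 0.9148 mmol/kg
CA = (α₁ + 2α₂)·DIC = (0.8953 + 2×0.09593) × 0.9148 = 0.995 mmol/kg

CA = 0.995 mmol/kg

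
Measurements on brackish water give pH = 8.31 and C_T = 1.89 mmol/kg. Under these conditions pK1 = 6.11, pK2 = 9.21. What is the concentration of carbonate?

[CO3²⁻] = 0.210 mmol/kg

α₂ = 1 / (1 + [H⁺]/K2 + [H⁺]²/(K1K2)) = 1 / (1 + 10^+0.90 + 10^-1.30)
   = 1 / (1 + 7.9433 + 0.050119) = 1/8.9934 = 0.1112
[CO3²⁻] = α₂ × DIC = 0.1112 × 1.89 = 0.210 mmol/kg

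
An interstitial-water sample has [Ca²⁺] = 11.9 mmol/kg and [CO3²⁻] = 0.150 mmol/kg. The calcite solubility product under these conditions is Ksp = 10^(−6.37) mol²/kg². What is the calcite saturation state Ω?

Ksp = 10^(−6.37) = 4.266×10^-7
Ω = [Ca²⁺][CO3²⁻]/Ksp = (11.9×10^-3)(0.150×10^-3) / 4.266×10^-7 = 4.18

Ω = 4.18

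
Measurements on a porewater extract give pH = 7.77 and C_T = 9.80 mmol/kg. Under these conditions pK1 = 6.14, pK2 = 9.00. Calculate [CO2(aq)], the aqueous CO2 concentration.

α₀ = 1 / (1 + K1/[H⁺] + K1K2/[H⁺]²) = 1 / (1 + 10^+1.63 + 10^+0.40)
   = 1 / (1 + 42.658 + 2.5119) = 1/46.170 = 0.02166
[CO2*] = α₀ × DIC = 0.02166 × 9.80 = 0.212 mmol/kg

[CO2*] = 0.212 mmol/kg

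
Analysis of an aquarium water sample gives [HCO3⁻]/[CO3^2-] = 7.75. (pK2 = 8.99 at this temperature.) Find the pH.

From K2 = [H⁺][CO3^2-]/[HCO3⁻]:  pH = pK2 − log₁₀([HCO3⁻]/[CO3^2-])
log₁₀(7.75) = +0.889
pH = 8.99 − (+0.889) = 8.10

pH = 8.10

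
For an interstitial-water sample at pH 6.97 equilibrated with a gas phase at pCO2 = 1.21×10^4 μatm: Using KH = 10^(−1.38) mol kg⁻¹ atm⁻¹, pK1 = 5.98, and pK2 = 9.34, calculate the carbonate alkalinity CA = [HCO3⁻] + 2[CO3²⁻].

[CO2*] = KH · pCO2 = 10^(−1.38) × 1.21×10^4×10^-6 = 5.044×10^-4 mol/kg
α₀ = 1/(1 + K1/[H⁺] + K1K2/[H⁺]²) = 1/(1 + 10^+0.99 + 10^-1.38) = 0.09247
DIC = [CO2*]/α₀ = 5.044×10^-4 / 0.09247 = 5.455 mmol/kg
CA = (α₁ + 2α₂)·DIC = (0.9037 + 2×0.003855) × 5.455 = 4.97 mmol/kg

CA = 4.97 mmol/kg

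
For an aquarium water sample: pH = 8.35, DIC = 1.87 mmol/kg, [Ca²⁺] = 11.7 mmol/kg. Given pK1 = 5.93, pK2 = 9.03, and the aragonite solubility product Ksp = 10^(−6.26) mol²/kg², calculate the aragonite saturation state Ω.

Ω = 6.86

α₂ = 1 / (1 + [H⁺]/K2 + [H⁺]²/(K1K2)) = 1 / (1 + 10^+0.68 + 10^-1.74)
   = 1 / (1 + 4.7863 + 0.018197) = 1/5.8045 = 0.1723
[CO3²⁻] = α₂ × DIC = 0.1723 × 1.87 = 0.3222 mmol/kg
Ksp = 10^(−6.26) = 5.495×10^-7
Ω = [Ca²⁺][CO3²⁻]/Ksp = (11.7×10^-3)(3.222×10^-4) / 5.495×10^-7 = 6.86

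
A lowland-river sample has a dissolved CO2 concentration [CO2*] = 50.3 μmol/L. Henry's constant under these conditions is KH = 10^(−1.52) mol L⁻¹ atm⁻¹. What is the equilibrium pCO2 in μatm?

pCO2 = 1670 μatm

KH = 10^(−1.52) = 3.020×10^-2 mol L⁻¹ atm⁻¹
pCO2 = [CO2*]/KH = 50.3×10^-6 / 3.020×10^-2 = 1.67×10^-3 atm = 1670 μatm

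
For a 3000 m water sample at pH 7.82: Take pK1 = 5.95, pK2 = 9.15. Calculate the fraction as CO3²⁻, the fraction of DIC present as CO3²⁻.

α₂ = 1 / (1 + [H⁺]/K2 + [H⁺]²/(K1K2)) = 1 / (1 + 10^+1.33 + 10^-0.54)
   = 1 / (1 + 21.380 + 0.28840) = 1/22.668 = 0.04412

α₂ = 0.0441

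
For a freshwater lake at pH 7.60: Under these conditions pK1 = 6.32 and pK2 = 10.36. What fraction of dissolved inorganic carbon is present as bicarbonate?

α₁ = 1 / (1 + [H⁺]/K1 + K2/[H⁺]) = 1 / (1 + 10^-1.28 + 10^-2.76)
   = 1 / (1 + 0.052481 + 0.0017378) = 1/1.0542 = 0.9486

α₁ = 0.949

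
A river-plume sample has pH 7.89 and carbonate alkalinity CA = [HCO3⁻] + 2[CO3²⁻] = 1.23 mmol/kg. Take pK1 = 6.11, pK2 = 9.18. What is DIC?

CA = [HCO3⁻] + 2[CO3²⁻] = (α₁ + 2α₂)·DIC
At pH 7.89: [H⁺]/K1 = 10^-1.78 = 0.016596, K2/[H⁺] = 10^-1.29 = 0.051286
α₁ = 1/(1 + 0.016596 + 0.051286) = 1/1.0679 = 0.9364; α₂ = α₁·K2/[H⁺] = 0.04803
α₁ + 2α₂ = 1.0325
DIC = CA / (α₁ + 2α₂) = 1.23 / 1.0325 = 1.19 mmol/kg

DIC = 1.19 mmol/kg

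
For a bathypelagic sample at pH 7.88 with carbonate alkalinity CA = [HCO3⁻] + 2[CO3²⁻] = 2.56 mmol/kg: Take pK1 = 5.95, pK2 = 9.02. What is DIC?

DIC = 2.42 mmol/kg

CA = [HCO3⁻] + 2[CO3²⁻] = (α₁ + 2α₂)·DIC
At pH 7.88: [H⁺]/K1 = 10^-1.93 = 0.011749, K2/[H⁺] = 10^-1.14 = 0.072444
α₁ = 1/(1 + 0.011749 + 0.072444) = 1/1.0842 = 0.9223; α₂ = α₁·K2/[H⁺] = 0.06682
α₁ + 2α₂ = 1.0560
DIC = CA / (α₁ + 2α₂) = 2.56 / 1.0560 = 2.42 mmol/kg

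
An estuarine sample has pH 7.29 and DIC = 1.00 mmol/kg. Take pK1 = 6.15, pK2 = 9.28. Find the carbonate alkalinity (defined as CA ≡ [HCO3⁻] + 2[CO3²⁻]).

CA = [HCO3⁻] + 2[CO3²⁻] = (α₁ + 2α₂)·DIC
At pH 7.29: [H⁺]/K1 = 10^-1.14 = 0.072444, K2/[H⁺] = 10^-1.99 = 0.010233
α₁ = 1/(1 + 0.072444 + 0.010233) = 1/1.0827 = 0.9236; α₂ = α₁·K2/[H⁺] = 0.009452
α₁ + 2α₂ = 0.9425
CA = 0.9425 × 1.00 = 0.943 mmol/kg

CA = 0.943 mmol/kg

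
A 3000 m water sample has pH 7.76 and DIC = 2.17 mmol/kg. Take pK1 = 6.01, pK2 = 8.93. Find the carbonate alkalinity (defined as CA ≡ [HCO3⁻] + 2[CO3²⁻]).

CA = [HCO3⁻] + 2[CO3²⁻] = (α₁ + 2α₂)·DIC
At pH 7.76: [H⁺]/K1 = 10^-1.75 = 0.017783, K2/[H⁺] = 10^-1.17 = 0.067608
α₁ = 1/(1 + 0.017783 + 0.067608) = 1/1.0854 = 0.9213; α₂ = α₁·K2/[H⁺] = 0.06229
α₁ + 2α₂ = 1.0459
CA = 1.0459 × 2.17 = 2.27 mmol/kg

CA = 2.27 mmol/kg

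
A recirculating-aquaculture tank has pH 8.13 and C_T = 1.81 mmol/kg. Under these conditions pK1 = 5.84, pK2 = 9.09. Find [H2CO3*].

[CO2*] = 8.33 μmol/kg

α₀ = 1 / (1 + K1/[H⁺] + K1K2/[H⁺]²) = 1 / (1 + 10^+2.29 + 10^+1.33)
   = 1 / (1 + 194.98 + 21.380) = 1/217.36 = 0.004601
[CO2*] = α₀ × DIC = 0.004601 × 1.81 = 0.00833 mmol/kg = 8.33 μmol/kg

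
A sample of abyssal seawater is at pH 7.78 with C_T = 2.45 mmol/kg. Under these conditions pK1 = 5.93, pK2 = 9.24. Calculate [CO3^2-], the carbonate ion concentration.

[CO3²⁻] = 0.0810 mmol/kg

α₂ = 1 / (1 + [H⁺]/K2 + [H⁺]²/(K1K2)) = 1 / (1 + 10^+1.46 + 10^-0.39)
   = 1 / (1 + 28.840 + 0.40738) = 1/30.248 = 0.03306
[CO3²⁻] = α₂ × DIC = 0.03306 × 2.45 = 0.0810 mmol/kg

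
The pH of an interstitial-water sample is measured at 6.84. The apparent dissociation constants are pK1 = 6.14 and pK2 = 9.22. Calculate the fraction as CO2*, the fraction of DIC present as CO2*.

α₀ = 0.166

α₀ = 1 / (1 + K1/[H⁺] + K1K2/[H⁺]²) = 1 / (1 + 10^+0.70 + 10^-1.68)
   = 1 / (1 + 5.0119 + 0.020893) = 1/6.0328 = 0.1658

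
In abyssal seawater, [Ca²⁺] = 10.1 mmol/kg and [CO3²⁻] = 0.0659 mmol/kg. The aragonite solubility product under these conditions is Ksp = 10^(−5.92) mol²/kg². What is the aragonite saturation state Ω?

Ksp = 10^(−5.92) = 1.202×10^-6
Ω = [Ca²⁺][CO3²⁻]/Ksp = (10.1×10^-3)(0.0659×10^-3) / 1.202×10^-6 = 0.554

Ω = 0.554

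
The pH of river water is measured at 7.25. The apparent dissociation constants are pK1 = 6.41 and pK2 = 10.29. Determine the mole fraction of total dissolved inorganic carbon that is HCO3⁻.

α₁ = 1 / (1 + [H⁺]/K1 + K2/[H⁺]) = 1 / (1 + 10^-0.84 + 10^-3.04)
   = 1 / (1 + 0.14454 + 0.00091201) = 1/1.1455 = 0.8730

α₁ = 0.873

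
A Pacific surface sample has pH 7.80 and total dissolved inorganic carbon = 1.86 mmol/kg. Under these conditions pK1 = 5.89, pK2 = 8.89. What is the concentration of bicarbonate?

α₁ = 1 / (1 + [H⁺]/K1 + K2/[H⁺]) = 1 / (1 + 10^-1.91 + 10^-1.09)
   = 1 / (1 + 0.012303 + 0.081283) = 1/1.0936 = 0.9144
[HCO3⁻] = α₁ × DIC = 0.9144 × 1.86 = 1.70 mmol/kg

[HCO3⁻] = 1.70 mmol/kg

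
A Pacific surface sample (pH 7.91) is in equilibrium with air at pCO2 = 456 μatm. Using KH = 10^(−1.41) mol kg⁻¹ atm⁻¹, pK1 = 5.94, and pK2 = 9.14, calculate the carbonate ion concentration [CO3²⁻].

[CO2*] = KH · pCO2 = 10^(−1.41) × 456×10^-6 = 1.774×10^-5 mol/kg
α₀ = 1/(1 + K1/[H⁺] + K1K2/[H⁺]²) = 1/(1 + 10^+1.97 + 10^+0.74) = 0.01002
DIC = [CO2*]/α₀ = 1.774×10^-5 / 0.01002 = 1.771 mmol/kg
[CO3²⁻] = α₂·DIC; α₂ = 0.05505, so [CO3²⁻] = 0.05505 × 1.771 = 0.0975 mmol/kg

[CO3²⁻] = 0.0975 mmol/kg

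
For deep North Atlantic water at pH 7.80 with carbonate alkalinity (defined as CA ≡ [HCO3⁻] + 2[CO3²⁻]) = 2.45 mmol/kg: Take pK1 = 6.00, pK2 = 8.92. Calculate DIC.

CA = [HCO3⁻] + 2[CO3²⁻] = (α₁ + 2α₂)·DIC
At pH 7.80: [H⁺]/K1 = 10^-1.80 = 0.015849, K2/[H⁺] = 10^-1.12 = 0.075858
α₁ = 1/(1 + 0.015849 + 0.075858) = 1/1.0917 = 0.9160; α₂ = α₁·K2/[H⁺] = 0.06949
α₁ + 2α₂ = 1.0550
DIC = CA / (α₁ + 2α₂) = 2.45 / 1.0550 = 2.32 mmol/kg

DIC = 2.32 mmol/kg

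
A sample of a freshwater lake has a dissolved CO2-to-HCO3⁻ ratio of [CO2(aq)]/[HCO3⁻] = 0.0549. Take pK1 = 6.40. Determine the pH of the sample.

From K1 = [H⁺][HCO3⁻]/[CO2(aq)]:  pH = pK1 − log₁₀([CO2(aq)]/[HCO3⁻])
log₁₀(0.0549) = -1.260
pH = 6.40 − (-1.260) = 7.66

pH = 7.66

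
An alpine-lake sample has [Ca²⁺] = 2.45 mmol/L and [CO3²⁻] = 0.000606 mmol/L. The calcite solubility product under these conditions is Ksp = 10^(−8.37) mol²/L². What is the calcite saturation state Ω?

Ω = 0.348

Ksp = 10^(−8.37) = 4.266×10^-9
Ω = [Ca²⁺][CO3²⁻]/Ksp = (2.45×10^-3)(0.000606×10^-3) / 4.266×10^-9 = 0.348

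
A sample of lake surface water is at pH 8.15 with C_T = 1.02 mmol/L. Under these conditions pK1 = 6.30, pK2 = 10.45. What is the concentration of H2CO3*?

[CO2*] = 14.1 μmol/L

α₀ = 1 / (1 + K1/[H⁺] + K1K2/[H⁺]²) = 1 / (1 + 10^+1.85 + 10^-0.45)
   = 1 / (1 + 70.795 + 0.35481) = 1/72.149 = 0.01386
[CO2*] = α₀ × DIC = 0.01386 × 1.02 = 0.0141 mmol/L = 14.1 μmol/L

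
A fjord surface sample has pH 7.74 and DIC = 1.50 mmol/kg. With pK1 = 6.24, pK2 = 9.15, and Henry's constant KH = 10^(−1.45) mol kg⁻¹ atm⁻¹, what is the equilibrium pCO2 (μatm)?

α₀ = 1 / (1 + K1/[H⁺] + K1K2/[H⁺]²) = 1 / (1 + 10^+1.50 + 10^+0.09)
   = 1 / (1 + 31.623 + 1.2303) = 1/33.853 = 0.02954
[CO2*] = α₀ × DIC = 0.02954 × 1.50 = 0.04431 mmol/kg
pCO2 = [CO2*]/KH = 4.431×10^-5 / 3.548×10^-2 = 1250 μatm

pCO2 = 1250 μatm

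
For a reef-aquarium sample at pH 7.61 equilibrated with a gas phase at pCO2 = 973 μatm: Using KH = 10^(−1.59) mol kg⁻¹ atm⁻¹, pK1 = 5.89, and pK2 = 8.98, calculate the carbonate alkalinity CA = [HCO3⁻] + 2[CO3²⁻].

[CO2*] = KH · pCO2 = 10^(−1.59) × 973×10^-6 = 2.501×10^-5 mol/kg
α₀ = 1/(1 + K1/[H⁺] + K1K2/[H⁺]²) = 1/(1 + 10^+1.72 + 10^+0.35) = 0.01795
DIC = [CO2*]/α₀ = 2.501×10^-5 / 0.01795 = 1.394 mmol/kg
CA = (α₁ + 2α₂)·DIC = (0.9419 + 2×0.04018) × 1.394 = 1.42 mmol/kg

CA = 1.42 mmol/kg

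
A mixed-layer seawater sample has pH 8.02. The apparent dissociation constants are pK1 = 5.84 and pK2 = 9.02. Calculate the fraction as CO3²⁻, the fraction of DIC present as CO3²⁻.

α₂ = 0.0904

α₂ = 1 / (1 + [H⁺]/K2 + [H⁺]²/(K1K2)) = 1 / (1 + 10^+1.00 + 10^-1.18)
   = 1 / (1 + 10.000 + 0.066069) = 1/11.066 = 0.09037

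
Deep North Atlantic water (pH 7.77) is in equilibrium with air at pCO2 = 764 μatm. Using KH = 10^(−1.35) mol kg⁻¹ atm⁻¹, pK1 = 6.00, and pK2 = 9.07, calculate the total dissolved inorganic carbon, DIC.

DIC = 2.14 mmol/kg

[CO2*] = KH · pCO2 = 10^(−1.35) × 764×10^-6 = 3.413×10^-5 mol/kg
α₀ = 1/(1 + K1/[H⁺] + K1K2/[H⁺]²) = 1/(1 + 10^+1.77 + 10^+0.47) = 0.01591
DIC = [CO2*]/α₀ = 3.413×10^-5 / 0.01591 = 2.14 mmol/kg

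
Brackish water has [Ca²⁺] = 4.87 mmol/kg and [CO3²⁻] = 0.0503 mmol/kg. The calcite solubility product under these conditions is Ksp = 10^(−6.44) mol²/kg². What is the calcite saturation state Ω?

Ω = 0.675

Ksp = 10^(−6.44) = 3.631×10^-7
Ω = [Ca²⁺][CO3²⁻]/Ksp = (4.87×10^-3)(0.0503×10^-3) / 3.631×10^-7 = 0.675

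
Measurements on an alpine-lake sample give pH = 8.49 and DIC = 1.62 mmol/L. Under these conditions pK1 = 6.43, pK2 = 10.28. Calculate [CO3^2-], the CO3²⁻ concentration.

α₂ = 1 / (1 + [H⁺]/K2 + [H⁺]²/(K1K2)) = 1 / (1 + 10^+1.79 + 10^-0.27)
   = 1 / (1 + 61.660 + 0.53703) = 1/63.197 = 0.01582
[CO3²⁻] = α₂ × DIC = 0.01582 × 1.62 = 0.0256 mmol/L

[CO3²⁻] = 0.0256 mmol/L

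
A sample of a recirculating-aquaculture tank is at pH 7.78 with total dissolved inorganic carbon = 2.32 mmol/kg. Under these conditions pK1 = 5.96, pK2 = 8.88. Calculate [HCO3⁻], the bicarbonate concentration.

α₁ = 1 / (1 + [H⁺]/K1 + K2/[H⁺]) = 1 / (1 + 10^-1.82 + 10^-1.10)
   = 1 / (1 + 0.015136 + 0.079433) = 1/1.0946 = 0.9136
[HCO3⁻] = α₁ × DIC = 0.9136 × 2.32 = 2.12 mmol/kg

[HCO3⁻] = 2.12 mmol/kg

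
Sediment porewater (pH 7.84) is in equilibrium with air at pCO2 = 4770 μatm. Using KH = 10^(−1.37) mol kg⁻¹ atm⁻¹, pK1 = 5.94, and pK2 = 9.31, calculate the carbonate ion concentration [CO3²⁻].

[CO2*] = KH · pCO2 = 10^(−1.37) × 4770×10^-6 = 2.035×10^-4 mol/kg
α₀ = 1/(1 + K1/[H⁺] + K1K2/[H⁺]²) = 1/(1 + 10^+1.90 + 10^+0.43) = 0.01203
DIC = [CO2*]/α₀ = 2.035×10^-4 / 0.01203 = 16.91 mmol/kg
[CO3²⁻] = α₂·DIC; α₂ = 0.03238, so [CO3²⁻] = 0.03238 × 16.91 = 0.548 mmol/kg

[CO3²⁻] = 0.548 mmol/kg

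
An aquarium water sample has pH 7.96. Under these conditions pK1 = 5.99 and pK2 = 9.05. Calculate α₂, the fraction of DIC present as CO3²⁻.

α₂ = 1 / (1 + [H⁺]/K2 + [H⁺]²/(K1K2)) = 1 / (1 + 10^+1.09 + 10^-0.88)
   = 1 / (1 + 12.303 + 0.13183) = 1/13.435 = 0.07444

α₂ = 0.0744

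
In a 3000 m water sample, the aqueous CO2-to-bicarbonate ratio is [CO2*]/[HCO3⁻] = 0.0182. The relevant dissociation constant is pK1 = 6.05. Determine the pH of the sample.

From K1 = [H⁺][HCO3⁻]/[CO2*]:  pH = pK1 − log₁₀([CO2*]/[HCO3⁻])
log₁₀(0.0182) = -1.740
pH = 6.05 − (-1.740) = 7.79

pH = 7.79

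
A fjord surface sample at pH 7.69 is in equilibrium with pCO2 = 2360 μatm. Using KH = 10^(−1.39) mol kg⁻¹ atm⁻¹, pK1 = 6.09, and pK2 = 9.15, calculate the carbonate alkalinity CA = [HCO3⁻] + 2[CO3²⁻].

CA = 4.09 mmol/kg

[CO2*] = KH · pCO2 = 10^(−1.39) × 2360×10^-6 = 9.614×10^-5 mol/kg
α₀ = 1/(1 + K1/[H⁺] + K1K2/[H⁺]²) = 1/(1 + 10^+1.60 + 10^+0.14) = 0.02370
DIC = [CO2*]/α₀ = 9.614×10^-5 / 0.02370 = 4.056 mmol/kg
CA = (α₁ + 2α₂)·DIC = (0.9436 + 2×0.03272) × 4.056 = 4.09 mmol/kg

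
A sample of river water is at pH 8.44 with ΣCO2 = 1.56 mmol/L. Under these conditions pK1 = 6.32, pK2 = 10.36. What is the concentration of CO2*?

α₀ = 1 / (1 + K1/[H⁺] + K1K2/[H⁺]²) = 1 / (1 + 10^+2.12 + 10^+0.20)
   = 1 / (1 + 131.83 + 1.5849) = 1/134.41 = 0.007440
[CO2*] = α₀ × DIC = 0.007440 × 1.56 = 0.0116 mmol/L = 11.6 μmol/L

[CO2*] = 11.6 μmol/L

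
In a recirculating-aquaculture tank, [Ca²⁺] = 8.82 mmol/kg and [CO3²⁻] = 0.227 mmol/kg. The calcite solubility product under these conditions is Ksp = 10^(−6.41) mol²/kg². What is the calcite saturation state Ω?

Ω = 5.15

Ksp = 10^(−6.41) = 3.890×10^-7
Ω = [Ca²⁺][CO3²⁻]/Ksp = (8.82×10^-3)(0.227×10^-3) / 3.890×10^-7 = 5.15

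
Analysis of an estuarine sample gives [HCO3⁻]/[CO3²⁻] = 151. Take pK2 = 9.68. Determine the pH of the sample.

From K2 = [H⁺][CO3²⁻]/[HCO3⁻]:  pH = pK2 − log₁₀([HCO3⁻]/[CO3²⁻])
log₁₀(151) = +2.179
pH = 9.68 − (+2.179) = 7.50

pH = 7.50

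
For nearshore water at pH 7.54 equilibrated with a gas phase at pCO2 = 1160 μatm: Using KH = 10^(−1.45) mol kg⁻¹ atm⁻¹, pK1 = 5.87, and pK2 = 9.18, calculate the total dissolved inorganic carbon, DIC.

[CO2*] = KH · pCO2 = 10^(−1.45) × 1160×10^-6 = 4.116×10^-5 mol/kg
α₀ = 1/(1 + K1/[H⁺] + K1K2/[H⁺]²) = 1/(1 + 10^+1.67 + 10^+0.03) = 0.02047
DIC = [CO2*]/α₀ = 4.116×10^-5 / 0.02047 = 2.01 mmol/kg

DIC = 2.01 mmol/kg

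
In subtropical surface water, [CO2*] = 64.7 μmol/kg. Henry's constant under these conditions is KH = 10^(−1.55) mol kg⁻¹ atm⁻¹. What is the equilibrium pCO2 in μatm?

KH = 10^(−1.55) = 2.818×10^-2 mol kg⁻¹ atm⁻¹
pCO2 = [CO2*]/KH = 64.7×10^-6 / 2.818×10^-2 = 2.30×10^-3 atm = 2300 μatm

pCO2 = 2300 μatm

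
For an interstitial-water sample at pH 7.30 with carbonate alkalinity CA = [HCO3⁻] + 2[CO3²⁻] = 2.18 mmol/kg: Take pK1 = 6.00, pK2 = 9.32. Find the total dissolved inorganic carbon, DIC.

DIC = 2.27 mmol/kg

CA = [HCO3⁻] + 2[CO3²⁻] = (α₁ + 2α₂)·DIC
At pH 7.30: [H⁺]/K1 = 10^-1.30 = 0.050119, K2/[H⁺] = 10^-2.02 = 0.0095499
α₁ = 1/(1 + 0.050119 + 0.0095499) = 1/1.0597 = 0.9437; α₂ = α₁·K2/[H⁺] = 0.009012
α₁ + 2α₂ = 0.9617
DIC = CA / (α₁ + 2α₂) = 2.18 / 0.9617 = 2.27 mmol/kg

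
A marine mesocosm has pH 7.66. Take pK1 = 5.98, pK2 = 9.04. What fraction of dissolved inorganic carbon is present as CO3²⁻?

α₂ = 1 / (1 + [H⁺]/K2 + [H⁺]²/(K1K2)) = 1 / (1 + 10^+1.38 + 10^-0.30)
   = 1 / (1 + 23.988 + 0.50119) = 1/25.490 = 0.03923

α₂ = 0.0392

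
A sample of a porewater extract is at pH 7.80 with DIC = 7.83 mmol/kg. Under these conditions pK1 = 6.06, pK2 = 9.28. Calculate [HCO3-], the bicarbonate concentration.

α₁ = 1 / (1 + [H⁺]/K1 + K2/[H⁺]) = 1 / (1 + 10^-1.74 + 10^-1.48)
   = 1 / (1 + 0.018197 + 0.033113) = 1/1.0513 = 0.9512
[HCO3⁻] = α₁ × DIC = 0.9512 × 7.83 = 7.45 mmol/kg

[HCO3⁻] = 7.45 mmol/kg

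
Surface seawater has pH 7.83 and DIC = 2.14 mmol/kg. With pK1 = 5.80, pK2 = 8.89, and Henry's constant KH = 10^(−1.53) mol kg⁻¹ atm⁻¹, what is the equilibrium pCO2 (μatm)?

α₀ = 1 / (1 + K1/[H⁺] + K1K2/[H⁺]²) = 1 / (1 + 10^+2.03 + 10^+0.97)
   = 1 / (1 + 107.15 + 9.3325) = 1/117.48 = 0.008512
[CO2*] = α₀ × DIC = 0.008512 × 2.14 = 0.01822 mmol/kg = 18.22 μmol/kg
pCO2 = [CO2*]/KH = 1.822×10^-5 / 2.951×10^-2 = 617 μatm

pCO2 = 617 μatm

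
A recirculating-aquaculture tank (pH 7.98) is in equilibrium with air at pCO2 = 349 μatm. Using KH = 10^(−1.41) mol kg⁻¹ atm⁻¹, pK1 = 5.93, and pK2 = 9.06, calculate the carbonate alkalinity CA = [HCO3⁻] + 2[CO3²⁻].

[CO2*] = KH · pCO2 = 10^(−1.41) × 349×10^-6 = 1.358×10^-5 mol/kg
α₀ = 1/(1 + K1/[H⁺] + K1K2/[H⁺]²) = 1/(1 + 10^+2.05 + 10^+0.97) = 0.008161
DIC = [CO2*]/α₀ = 1.358×10^-5 / 0.008161 = 1.664 mmol/kg
CA = (α₁ + 2α₂)·DIC = (0.9157 + 2×0.07616) × 1.664 = 1.78 mmol/kg

CA = 1.78 mmol/kg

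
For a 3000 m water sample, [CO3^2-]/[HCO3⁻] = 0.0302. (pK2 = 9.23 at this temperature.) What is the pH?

From K2 = [H⁺][CO3^2-]/[HCO3⁻]:  pH = pK2 + log₁₀([CO3^2-]/[HCO3⁻])
log₁₀(0.0302) = -1.520
pH = 9.23 + (-1.520) = 7.71

pH = 7.71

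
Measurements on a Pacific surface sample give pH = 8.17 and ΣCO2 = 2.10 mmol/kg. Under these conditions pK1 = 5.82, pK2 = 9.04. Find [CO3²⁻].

[CO3²⁻] = 0.249 mmol/kg

α₂ = 1 / (1 + [H⁺]/K2 + [H⁺]²/(K1K2)) = 1 / (1 + 10^+0.87 + 10^-1.48)
   = 1 / (1 + 7.4131 + 0.033113) = 1/8.4462 = 0.1184
[CO3²⁻] = α₂ × DIC = 0.1184 × 2.10 = 0.249 mmol/kg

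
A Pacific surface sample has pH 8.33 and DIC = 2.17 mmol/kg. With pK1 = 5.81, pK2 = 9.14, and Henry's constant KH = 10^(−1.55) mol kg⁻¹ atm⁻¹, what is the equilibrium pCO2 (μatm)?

pCO2 = 201 μatm

α₀ = 1 / (1 + K1/[H⁺] + K1K2/[H⁺]²) = 1 / (1 + 10^+2.52 + 10^+1.71)
   = 1 / (1 + 331.13 + 51.286) = 1/383.42 = 0.002608
[CO2*] = α₀ × DIC = 0.002608 × 2.17 = 0.005660 mmol/kg = 5.660 μmol/kg
pCO2 = [CO2*]/KH = 5.660×10^-6 / 2.818×10^-2 = 201 μatm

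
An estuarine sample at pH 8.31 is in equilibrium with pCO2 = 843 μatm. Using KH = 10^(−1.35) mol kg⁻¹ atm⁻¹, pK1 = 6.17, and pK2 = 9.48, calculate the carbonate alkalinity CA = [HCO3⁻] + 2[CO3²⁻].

[CO2*] = KH · pCO2 = 10^(−1.35) × 843×10^-6 = 3.766×10^-5 mol/kg
α₀ = 1/(1 + K1/[H⁺] + K1K2/[H⁺]²) = 1/(1 + 10^+2.14 + 10^+0.97) = 0.006740
DIC = [CO2*]/α₀ = 3.766×10^-5 / 0.006740 = 5.587 mmol/kg
CA = (α₁ + 2α₂)·DIC = (0.9304 + 2×0.06290) × 5.587 = 5.90 mmol/kg

CA = 5.90 mmol/kg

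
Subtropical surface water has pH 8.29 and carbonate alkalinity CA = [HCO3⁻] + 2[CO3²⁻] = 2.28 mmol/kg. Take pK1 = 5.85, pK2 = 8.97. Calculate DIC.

DIC = 1.95 mmol/kg

CA = [HCO3⁻] + 2[CO3²⁻] = (α₁ + 2α₂)·DIC
At pH 8.29: [H⁺]/K1 = 10^-2.44 = 0.0036308, K2/[H⁺] = 10^-0.68 = 0.20893
α₁ = 1/(1 + 0.0036308 + 0.20893) = 1/1.2126 = 0.8247; α₂ = α₁·K2/[H⁺] = 0.1723
α₁ + 2α₂ = 1.1693
DIC = CA / (α₁ + 2α₂) = 2.28 / 1.1693 = 1.95 mmol/kg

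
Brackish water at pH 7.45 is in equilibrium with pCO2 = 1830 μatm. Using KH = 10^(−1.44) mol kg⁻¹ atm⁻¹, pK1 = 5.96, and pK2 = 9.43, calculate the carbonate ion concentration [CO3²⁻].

[CO3²⁻] = 0.0215 mmol/kg

[CO2*] = KH · pCO2 = 10^(−1.44) × 1830×10^-6 = 6.644×10^-5 mol/kg
α₀ = 1/(1 + K1/[H⁺] + K1K2/[H⁺]²) = 1/(1 + 10^+1.49 + 10^-0.49) = 0.03103
DIC = [CO2*]/α₀ = 6.644×10^-5 / 0.03103 = 2.141 mmol/kg
[CO3²⁻] = α₂·DIC; α₂ = 0.01004, so [CO3²⁻] = 0.01004 × 2.141 = 0.0215 mmol/kg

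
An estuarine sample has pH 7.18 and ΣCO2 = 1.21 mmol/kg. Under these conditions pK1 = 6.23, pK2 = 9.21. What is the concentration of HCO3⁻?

[HCO3⁻] = 1.08 mmol/kg

α₁ = 1 / (1 + [H⁺]/K1 + K2/[H⁺]) = 1 / (1 + 10^-0.95 + 10^-2.03)
   = 1 / (1 + 0.11220 + 0.0093325) = 1/1.1215 = 0.8916
[HCO3⁻] = α₁ × DIC = 0.8916 × 1.21 = 1.08 mmol/kg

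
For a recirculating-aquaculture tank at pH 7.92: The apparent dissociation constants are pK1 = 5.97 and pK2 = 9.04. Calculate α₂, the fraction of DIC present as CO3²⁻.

α₂ = 1 / (1 + [H⁺]/K2 + [H⁺]²/(K1K2)) = 1 / (1 + 10^+1.12 + 10^-0.83)
   = 1 / (1 + 13.183 + 0.14791) = 1/14.330 = 0.06978

α₂ = 0.0698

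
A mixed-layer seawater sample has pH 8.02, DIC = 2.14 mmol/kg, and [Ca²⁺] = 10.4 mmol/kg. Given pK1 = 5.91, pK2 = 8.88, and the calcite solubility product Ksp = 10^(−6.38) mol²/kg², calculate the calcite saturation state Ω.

Ω = 6.43

α₂ = 1 / (1 + [H⁺]/K2 + [H⁺]²/(K1K2)) = 1 / (1 + 10^+0.86 + 10^-1.25)
   = 1 / (1 + 7.2444 + 0.056234) = 1/8.3006 = 0.1205
[CO3²⁻] = α₂ × DIC = 0.1205 × 2.14 = 0.2578 mmol/kg
Ksp = 10^(−6.38) = 4.169×10^-7
Ω = [Ca²⁺][CO3²⁻]/Ksp = (10.4×10^-3)(2.578×10^-4) / 4.169×10^-7 = 6.43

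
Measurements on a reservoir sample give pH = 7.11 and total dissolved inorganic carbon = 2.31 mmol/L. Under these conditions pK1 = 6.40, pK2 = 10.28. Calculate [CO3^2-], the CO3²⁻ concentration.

[CO3²⁻] = 1.31 μmol/L

α₂ = 1 / (1 + [H⁺]/K2 + [H⁺]²/(K1K2)) = 1 / (1 + 10^+3.17 + 10^+2.46)
   = 1 / (1 + 1479.1 + 288.40) = 1/1768.5 = 0.0005654
[CO3²⁻] = α₂ × DIC = 0.0005654 × 2.31 = 0.00131 mmol/L = 1.31 μmol/L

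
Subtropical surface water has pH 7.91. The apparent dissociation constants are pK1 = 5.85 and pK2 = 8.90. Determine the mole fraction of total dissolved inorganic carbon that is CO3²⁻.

α₂ = 1 / (1 + [H⁺]/K2 + [H⁺]²/(K1K2)) = 1 / (1 + 10^+0.99 + 10^-1.07)
   = 1 / (1 + 9.7724 + 0.085114) = 1/10.857 = 0.09210

α₂ = 0.0921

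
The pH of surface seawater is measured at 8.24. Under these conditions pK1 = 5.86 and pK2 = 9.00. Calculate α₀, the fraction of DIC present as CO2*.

α₀ = 1 / (1 + K1/[H⁺] + K1K2/[H⁺]²) = 1 / (1 + 10^+2.38 + 10^+1.62)
   = 1 / (1 + 239.88 + 41.687) = 1/282.57 = 0.003539

α₀ = 0.00354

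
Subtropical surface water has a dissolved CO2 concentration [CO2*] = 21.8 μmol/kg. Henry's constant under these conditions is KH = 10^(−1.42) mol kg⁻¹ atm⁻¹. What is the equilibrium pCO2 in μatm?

KH = 10^(−1.42) = 3.802×10^-2 mol kg⁻¹ atm⁻¹
pCO2 = [CO2*]/KH = 21.8×10^-6 / 3.802×10^-2 = 5.73×10^-4 atm = 573 μatm

pCO2 = 573 μatm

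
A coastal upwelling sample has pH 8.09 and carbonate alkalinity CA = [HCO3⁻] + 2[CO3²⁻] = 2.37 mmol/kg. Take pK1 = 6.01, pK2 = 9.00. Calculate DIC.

CA = [HCO3⁻] + 2[CO3²⁻] = (α₁ + 2α₂)·DIC
At pH 8.09: [H⁺]/K1 = 10^-2.08 = 0.0083176, K2/[H⁺] = 10^-0.91 = 0.12303
α₁ = 1/(1 + 0.0083176 + 0.12303) = 1/1.1313 = 0.8839; α₂ = α₁·K2/[H⁺] = 0.1087
α₁ + 2α₂ = 1.1014
DIC = CA / (α₁ + 2α₂) = 2.37 / 1.1014 = 2.15 mmol/kg

DIC = 2.15 mmol/kg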